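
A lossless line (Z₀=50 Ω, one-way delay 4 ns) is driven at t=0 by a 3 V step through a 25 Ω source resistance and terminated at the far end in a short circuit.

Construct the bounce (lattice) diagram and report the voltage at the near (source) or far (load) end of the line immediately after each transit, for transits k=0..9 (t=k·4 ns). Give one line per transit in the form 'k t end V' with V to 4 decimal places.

0 0 source 2.0000
1 4 load 0.0000
2 8 source 0.6667
3 12 load 0.0000
4 16 source 0.2222
5 20 load 0.0000
6 24 source 0.0741
7 28 load 0.0000
8 32 source 0.0247
9 36 load 0.0000

Γ_L=-1.000000, Γ_S=-0.333333; launch V₁=3·50/75=2.000000
k=0 src: V=2.0000
k=1 load: inc=2.000000, refl=2.000000·-1.000000=-2.0000; V=0.000000+2.000000+-2.000000=0.0000
k=2 src: inc=-2.000000, refl=-2.000000·-0.333333=0.6667; V=2.000000+-2.000000+0.666667=0.6667
k=3 load: inc=0.666667, refl=0.666667·-1.000000=-0.6667; V=0.000000+0.666667+-0.666667=0.0000
k=4 src: inc=-0.666667, refl=-0.666667·-0.333333=0.2222; V=0.666667+-0.666667+0.222222=0.2222
k=5 load: inc=0.222222, refl=0.222222·-1.000000=-0.2222; V=0.000000+0.222222+-0.222222=0.0000
k=6 src: inc=-0.222222, refl=-0.222222·-0.333333=0.0741; V=0.222222+-0.222222+0.074074=0.0741
k=7 load: inc=0.074074, refl=0.074074·-1.000000=-0.0741; V=0.000000+0.074074+-0.074074=0.0000
k=8 src: inc=-0.074074, refl=-0.074074·-0.333333=0.0247; V=0.074074+-0.074074+0.024691=0.0247
k=9 load: inc=0.024691, refl=0.024691·-1.000000=-0.0247; V=0.000000+0.024691+-0.024691=0.0000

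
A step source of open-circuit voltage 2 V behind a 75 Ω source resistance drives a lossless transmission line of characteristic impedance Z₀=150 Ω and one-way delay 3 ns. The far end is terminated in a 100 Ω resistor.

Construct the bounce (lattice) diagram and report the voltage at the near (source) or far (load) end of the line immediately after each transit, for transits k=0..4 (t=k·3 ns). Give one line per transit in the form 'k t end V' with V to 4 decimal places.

0 0 source 1.3333
1 3 load 1.0667
2 6 source 1.1556
3 9 load 1.1378
4 12 source 1.1437

Γ_L=-0.200000, Γ_S=-0.333333; launch V₁=2·150/225=1.333333
k=0 src: V=1.3333
k=1 load: inc=1.333333, refl=1.333333·-0.200000=-0.2667; V=0.000000+1.333333+-0.266667=1.0667
k=2 src: inc=-0.266667, refl=-0.266667·-0.333333=0.0889; V=1.333333+-0.266667+0.088889=1.1556
k=3 load: inc=0.088889, refl=0.088889·-0.200000=-0.0178; V=1.066667+0.088889+-0.017778=1.1378
k=4 src: inc=-0.017778, refl=-0.017778·-0.333333=0.0059; V=1.155556+-0.017778+0.005926=1.1437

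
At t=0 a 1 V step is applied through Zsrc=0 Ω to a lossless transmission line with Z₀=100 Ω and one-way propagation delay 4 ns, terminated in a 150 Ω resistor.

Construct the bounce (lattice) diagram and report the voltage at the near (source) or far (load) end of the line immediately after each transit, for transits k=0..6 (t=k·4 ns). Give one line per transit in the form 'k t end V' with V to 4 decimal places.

Γ_L=0.200000, Γ_S=-1.000000; launch V₁=1·100/100=1.000000
k=0 src: V=1.0000
k=1 load: inc=1.000000, refl=1.000000·0.200000=0.2000; V=0.000000+1.000000+0.200000=1.2000
k=2 src: inc=0.200000, refl=0.200000·-1.000000=-0.2000; V=1.000000+0.200000+-0.200000=1.0000
k=3 load: inc=-0.200000, refl=-0.200000·0.200000=-0.0400; V=1.200000+-0.200000+-0.040000=0.9600
k=4 src: inc=-0.040000, refl=-0.040000·-1.000000=0.0400; V=1.000000+-0.040000+0.040000=1.0000
k=5 load: inc=0.040000, refl=0.040000·0.200000=0.0080; V=0.960000+0.040000+0.008000=1.0080
k=6 src: inc=0.008000, refl=0.008000·-1.000000=-0.0080; V=1.000000+0.008000+-0.008000=1.0000

0 0 source 1.0000
1 4 load 1.2000
2 8 source 1.0000
3 12 load 0.9600
4 16 source 1.0000
5 20 load 1.0080
6 24 source 1.0000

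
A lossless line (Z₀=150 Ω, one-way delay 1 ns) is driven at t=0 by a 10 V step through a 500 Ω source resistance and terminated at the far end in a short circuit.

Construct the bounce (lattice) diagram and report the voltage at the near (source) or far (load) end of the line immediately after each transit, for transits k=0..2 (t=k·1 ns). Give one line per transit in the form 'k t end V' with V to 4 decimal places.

Γ_L=-1.000000, Γ_S=0.538462; launch V₁=10·150/650=2.307692
k=0 src: V=2.3077
k=1 load: inc=2.307692, refl=2.307692·-1.000000=-2.3077; V=0.000000+2.307692+-2.307692=0.0000
k=2 src: inc=-2.307692, refl=-2.307692·0.538462=-1.2426; V=2.307692+-2.307692+-1.242604=-1.2426

0 0 source 2.3077
1 1 load 0.0000
2 2 source -1.2426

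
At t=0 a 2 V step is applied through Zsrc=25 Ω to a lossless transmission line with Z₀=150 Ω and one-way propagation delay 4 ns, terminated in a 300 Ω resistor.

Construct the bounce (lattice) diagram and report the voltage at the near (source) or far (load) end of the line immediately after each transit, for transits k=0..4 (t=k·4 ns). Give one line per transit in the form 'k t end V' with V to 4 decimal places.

0 0 source 1.7143
1 4 load 2.2857
2 8 source 1.8776
3 12 load 1.7415
4 16 source 1.8387

Γ_L=0.333333, Γ_S=-0.714286; launch V₁=2·150/175=1.714286
k=0 src: V=1.7143
k=1 load: inc=1.714286, refl=1.714286·0.333333=0.5714; V=0.000000+1.714286+0.571429=2.2857
k=2 src: inc=0.571429, refl=0.571429·-0.714286=-0.4082; V=1.714286+0.571429+-0.408163=1.8776
k=3 load: inc=-0.408163, refl=-0.408163·0.333333=-0.1361; V=2.285714+-0.408163+-0.136054=1.7415
k=4 src: inc=-0.136054, refl=-0.136054·-0.714286=0.0972; V=1.877551+-0.136054+0.097182=1.8387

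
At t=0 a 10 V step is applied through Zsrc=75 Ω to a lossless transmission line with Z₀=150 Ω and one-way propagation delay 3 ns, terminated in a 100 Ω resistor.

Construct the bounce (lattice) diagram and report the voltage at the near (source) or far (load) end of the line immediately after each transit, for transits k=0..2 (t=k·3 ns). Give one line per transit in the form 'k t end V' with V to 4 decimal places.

0 0 source 6.6667
1 3 load 5.3333
2 6 source 5.7778

Γ_L=-0.200000, Γ_S=-0.333333; launch V₁=10·150/225=6.666667
k=0 src: V=6.6667
k=1 load: inc=6.666667, refl=6.666667·-0.200000=-1.3333; V=0.000000+6.666667+-1.333333=5.3333
k=2 src: inc=-1.333333, refl=-1.333333·-0.333333=0.4444; V=6.666667+-1.333333+0.444444=5.7778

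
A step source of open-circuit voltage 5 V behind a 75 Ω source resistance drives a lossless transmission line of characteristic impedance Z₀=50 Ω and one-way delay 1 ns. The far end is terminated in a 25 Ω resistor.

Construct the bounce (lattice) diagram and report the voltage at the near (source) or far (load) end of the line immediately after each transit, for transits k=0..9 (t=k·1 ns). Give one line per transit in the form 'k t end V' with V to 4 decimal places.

0 0 source 2.0000
1 1 load 1.3333
2 2 source 1.2000
3 3 load 1.2444
4 4 source 1.2533
5 5 load 1.2504
6 6 source 1.2498
7 7 load 1.2500
8 8 source 1.2500
9 9 load 1.2500

Γ_L=-0.333333, Γ_S=0.200000; launch V₁=5·50/125=2.000000
k=0 src: V=2.0000
k=1 load: inc=2.000000, refl=2.000000·-0.333333=-0.6667; V=0.000000+2.000000+-0.666667=1.3333
k=2 src: inc=-0.666667, refl=-0.666667·0.200000=-0.1333; V=2.000000+-0.666667+-0.133333=1.2000
k=3 load: inc=-0.133333, refl=-0.133333·-0.333333=0.0444; V=1.333333+-0.133333+0.044444=1.2444
k=4 src: inc=0.044444, refl=0.044444·0.200000=0.0089; V=1.200000+0.044444+0.008889=1.2533
k=5 load: inc=0.008889, refl=0.008889·-0.333333=-0.0030; V=1.244444+0.008889+-0.002963=1.2504
k=6 src: inc=-0.002963, refl=-0.002963·0.200000=-0.0006; V=1.253333+-0.002963+-0.000593=1.2498
k=7 load: inc=-0.000593, refl=-0.000593·-0.333333=0.0002; V=1.250370+-0.000593+0.000198=1.2500
k=8 src: inc=0.000198, refl=0.000198·0.200000=0.0000; V=1.249778+0.000198+0.000040=1.2500
k=9 load: inc=0.000040, refl=0.000040·-0.333333=-0.0000; V=1.249975+0.000040+-0.000013=1.2500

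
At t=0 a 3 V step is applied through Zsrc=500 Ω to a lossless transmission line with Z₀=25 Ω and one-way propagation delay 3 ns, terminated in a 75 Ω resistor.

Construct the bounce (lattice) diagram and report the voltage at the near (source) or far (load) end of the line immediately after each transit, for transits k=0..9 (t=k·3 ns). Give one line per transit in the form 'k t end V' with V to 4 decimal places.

0 0 source 0.1429
1 3 load 0.2143
2 6 source 0.2789
3 9 load 0.3112
4 12 source 0.3405
5 15 load 0.3551
6 18 source 0.3683
7 21 load 0.3749
8 24 source 0.3809
9 27 load 0.3839

Γ_L=0.500000, Γ_S=0.904762; launch V₁=3·25/525=0.142857
k=0 src: V=0.1429
k=1 load: inc=0.142857, refl=0.142857·0.500000=0.0714; V=0.000000+0.142857+0.071429=0.2143
k=2 src: inc=0.071429, refl=0.071429·0.904762=0.0646; V=0.142857+0.071429+0.064626=0.2789
k=3 load: inc=0.064626, refl=0.064626·0.500000=0.0323; V=0.214286+0.064626+0.032313=0.3112
k=4 src: inc=0.032313, refl=0.032313·0.904762=0.0292; V=0.278912+0.032313+0.029236=0.3405
k=5 load: inc=0.029236, refl=0.029236·0.500000=0.0146; V=0.311224+0.029236+0.014618=0.3551
k=6 src: inc=0.014618, refl=0.014618·0.904762=0.0132; V=0.340460+0.014618+0.013226=0.3683
k=7 load: inc=0.013226, refl=0.013226·0.500000=0.0066; V=0.355078+0.013226+0.006613=0.3749
k=8 src: inc=0.006613, refl=0.006613·0.904762=0.0060; V=0.368303+0.006613+0.005983=0.3809
k=9 load: inc=0.005983, refl=0.005983·0.500000=0.0030; V=0.374916+0.005983+0.002992=0.3839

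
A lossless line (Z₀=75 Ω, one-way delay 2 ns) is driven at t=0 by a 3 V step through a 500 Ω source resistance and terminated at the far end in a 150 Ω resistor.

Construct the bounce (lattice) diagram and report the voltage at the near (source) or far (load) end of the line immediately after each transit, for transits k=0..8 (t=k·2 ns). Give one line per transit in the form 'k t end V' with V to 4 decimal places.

Γ_L=0.333333, Γ_S=0.739130; launch V₁=3·75/575=0.391304
k=0 src: V=0.3913
k=1 load: inc=0.391304, refl=0.391304·0.333333=0.1304; V=0.000000+0.391304+0.130435=0.5217
k=2 src: inc=0.130435, refl=0.130435·0.739130=0.0964; V=0.391304+0.130435+0.096408=0.6181
k=3 load: inc=0.096408, refl=0.096408·0.333333=0.0321; V=0.521739+0.096408+0.032136=0.6503
k=4 src: inc=0.032136, refl=0.032136·0.739130=0.0238; V=0.618147+0.032136+0.023753=0.6740
k=5 load: inc=0.023753, refl=0.023753·0.333333=0.0079; V=0.650284+0.023753+0.007918=0.6820
k=6 src: inc=0.007918, refl=0.007918·0.739130=0.0059; V=0.674036+0.007918+0.005852=0.6878
k=7 load: inc=0.005852, refl=0.005852·0.333333=0.0020; V=0.681954+0.005852+0.001951=0.6898
k=8 src: inc=0.001951, refl=0.001951·0.739130=0.0014; V=0.687806+0.001951+0.001442=0.6912

0 0 source 0.3913
1 2 load 0.5217
2 4 source 0.6181
3 6 load 0.6503
4 8 source 0.6740
5 10 load 0.6820
6 12 source 0.6878
7 14 load 0.6898
8 16 source 0.6912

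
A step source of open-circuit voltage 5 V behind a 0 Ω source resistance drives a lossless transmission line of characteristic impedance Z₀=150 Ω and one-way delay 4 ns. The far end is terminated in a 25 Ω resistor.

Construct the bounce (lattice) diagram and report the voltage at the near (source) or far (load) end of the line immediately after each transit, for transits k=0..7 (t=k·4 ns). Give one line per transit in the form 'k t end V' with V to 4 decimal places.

Γ_L=-0.714286, Γ_S=-1.000000; launch V₁=5·150/150=5.000000
k=0 src: V=5.0000
k=1 load: inc=5.000000, refl=5.000000·-0.714286=-3.5714; V=0.000000+5.000000+-3.571429=1.4286
k=2 src: inc=-3.571429, refl=-3.571429·-1.000000=3.5714; V=5.000000+-3.571429+3.571429=5.0000
k=3 load: inc=3.571429, refl=3.571429·-0.714286=-2.5510; V=1.428571+3.571429+-2.551020=2.4490
k=4 src: inc=-2.551020, refl=-2.551020·-1.000000=2.5510; V=5.000000+-2.551020+2.551020=5.0000
k=5 load: inc=2.551020, refl=2.551020·-0.714286=-1.8222; V=2.448980+2.551020+-1.822157=3.1778
k=6 src: inc=-1.822157, refl=-1.822157·-1.000000=1.8222; V=5.000000+-1.822157+1.822157=5.0000
k=7 load: inc=1.822157, refl=1.822157·-0.714286=-1.3015; V=3.177843+1.822157+-1.301541=3.6985

0 0 source 5.0000
1 4 load 1.4286
2 8 source 5.0000
3 12 load 2.4490
4 16 source 5.0000
5 20 load 3.1778
6 24 source 5.0000
7 28 load 3.6985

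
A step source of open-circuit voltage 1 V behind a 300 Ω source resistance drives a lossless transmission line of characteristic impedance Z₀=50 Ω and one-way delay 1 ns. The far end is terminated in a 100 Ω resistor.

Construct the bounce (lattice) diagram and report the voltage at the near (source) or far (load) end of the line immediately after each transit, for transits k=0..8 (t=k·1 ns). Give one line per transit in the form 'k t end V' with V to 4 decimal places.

0 0 source 0.1429
1 1 load 0.1905
2 2 source 0.2245
3 3 load 0.2358
4 4 source 0.2439
5 5 load 0.2466
6 6 source 0.2486
7 7 load 0.2492
8 8 source 0.2497

Γ_L=0.333333, Γ_S=0.714286; launch V₁=1·50/350=0.142857
k=0 src: V=0.1429
k=1 load: inc=0.142857, refl=0.142857·0.333333=0.0476; V=0.000000+0.142857+0.047619=0.1905
k=2 src: inc=0.047619, refl=0.047619·0.714286=0.0340; V=0.142857+0.047619+0.034014=0.2245
k=3 load: inc=0.034014, refl=0.034014·0.333333=0.0113; V=0.190476+0.034014+0.011338=0.2358
k=4 src: inc=0.011338, refl=0.011338·0.714286=0.0081; V=0.224490+0.011338+0.008098=0.2439
k=5 load: inc=0.008098, refl=0.008098·0.333333=0.0027; V=0.235828+0.008098+0.002699=0.2466
k=6 src: inc=0.002699, refl=0.002699·0.714286=0.0019; V=0.243926+0.002699+0.001928=0.2486
k=7 load: inc=0.001928, refl=0.001928·0.333333=0.0006; V=0.246626+0.001928+0.000643=0.2492
k=8 src: inc=0.000643, refl=0.000643·0.714286=0.0005; V=0.248554+0.000643+0.000459=0.2497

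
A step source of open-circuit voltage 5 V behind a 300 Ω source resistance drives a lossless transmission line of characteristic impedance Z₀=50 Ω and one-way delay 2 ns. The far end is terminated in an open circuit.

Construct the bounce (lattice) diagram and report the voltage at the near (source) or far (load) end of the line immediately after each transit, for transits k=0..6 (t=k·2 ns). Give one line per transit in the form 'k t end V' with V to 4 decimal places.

Γ_L=1.000000, Γ_S=0.714286; launch V₁=5·50/350=0.714286
k=0 src: V=0.7143
k=1 load: inc=0.714286, refl=0.714286·1.000000=0.7143; V=0.000000+0.714286+0.714286=1.4286
k=2 src: inc=0.714286, refl=0.714286·0.714286=0.5102; V=0.714286+0.714286+0.510204=1.9388
k=3 load: inc=0.510204, refl=0.510204·1.000000=0.5102; V=1.428571+0.510204+0.510204=2.4490
k=4 src: inc=0.510204, refl=0.510204·0.714286=0.3644; V=1.938776+0.510204+0.364431=2.8134
k=5 load: inc=0.364431, refl=0.364431·1.000000=0.3644; V=2.448980+0.364431+0.364431=3.1778
k=6 src: inc=0.364431, refl=0.364431·0.714286=0.2603; V=2.813411+0.364431+0.260308=3.4382

0 0 source 0.7143
1 2 load 1.4286
2 4 source 1.9388
3 6 load 2.4490
4 8 source 2.8134
5 10 load 3.1778
6 12 source 3.4382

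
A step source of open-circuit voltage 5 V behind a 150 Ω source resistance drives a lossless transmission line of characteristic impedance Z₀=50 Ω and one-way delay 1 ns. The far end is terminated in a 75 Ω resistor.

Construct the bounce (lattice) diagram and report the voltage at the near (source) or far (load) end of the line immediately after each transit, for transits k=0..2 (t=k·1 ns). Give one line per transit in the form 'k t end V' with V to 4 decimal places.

0 0 source 1.2500
1 1 load 1.5000
2 2 source 1.6250

Γ_L=0.200000, Γ_S=0.500000; launch V₁=5·50/200=1.250000
k=0 src: V=1.2500
k=1 load: inc=1.250000, refl=1.250000·0.200000=0.2500; V=0.000000+1.250000+0.250000=1.5000
k=2 src: inc=0.250000, refl=0.250000·0.500000=0.1250; V=1.250000+0.250000+0.125000=1.6250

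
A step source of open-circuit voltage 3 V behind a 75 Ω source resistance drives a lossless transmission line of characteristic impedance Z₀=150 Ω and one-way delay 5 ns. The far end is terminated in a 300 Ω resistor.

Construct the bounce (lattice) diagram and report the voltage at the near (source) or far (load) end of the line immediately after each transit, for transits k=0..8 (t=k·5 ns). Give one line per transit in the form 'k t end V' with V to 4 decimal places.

Γ_L=0.333333, Γ_S=-0.333333; launch V₁=3·150/225=2.000000
k=0 src: V=2.0000
k=1 load: inc=2.000000, refl=2.000000·0.333333=0.6667; V=0.000000+2.000000+0.666667=2.6667
k=2 src: inc=0.666667, refl=0.666667·-0.333333=-0.2222; V=2.000000+0.666667+-0.222222=2.4444
k=3 load: inc=-0.222222, refl=-0.222222·0.333333=-0.0741; V=2.666667+-0.222222+-0.074074=2.3704
k=4 src: inc=-0.074074, refl=-0.074074·-0.333333=0.0247; V=2.444444+-0.074074+0.024691=2.3951
k=5 load: inc=0.024691, refl=0.024691·0.333333=0.0082; V=2.370370+0.024691+0.008230=2.4033
k=6 src: inc=0.008230, refl=0.008230·-0.333333=-0.0027; V=2.395062+0.008230+-0.002743=2.4005
k=7 load: inc=-0.002743, refl=-0.002743·0.333333=-0.0009; V=2.403292+-0.002743+-0.000914=2.3996
k=8 src: inc=-0.000914, refl=-0.000914·-0.333333=0.0003; V=2.400549+-0.000914+0.000305=2.3999

0 0 source 2.0000
1 5 load 2.6667
2 10 source 2.4444
3 15 load 2.3704
4 20 source 2.3951
5 25 load 2.4033
6 30 source 2.4005
7 35 load 2.3996
8 40 source 2.3999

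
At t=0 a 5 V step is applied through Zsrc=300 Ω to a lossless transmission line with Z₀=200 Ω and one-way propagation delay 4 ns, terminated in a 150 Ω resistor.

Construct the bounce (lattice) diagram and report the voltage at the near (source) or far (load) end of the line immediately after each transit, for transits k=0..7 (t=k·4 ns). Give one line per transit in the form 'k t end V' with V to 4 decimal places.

Γ_L=-0.142857, Γ_S=0.200000; launch V₁=5·200/500=2.000000
k=0 src: V=2.0000
k=1 load: inc=2.000000, refl=2.000000·-0.142857=-0.2857; V=0.000000+2.000000+-0.285714=1.7143
k=2 src: inc=-0.285714, refl=-0.285714·0.200000=-0.0571; V=2.000000+-0.285714+-0.057143=1.6571
k=3 load: inc=-0.057143, refl=-0.057143·-0.142857=0.0082; V=1.714286+-0.057143+0.008163=1.6653
k=4 src: inc=0.008163, refl=0.008163·0.200000=0.0016; V=1.657143+0.008163+0.001633=1.6669
k=5 load: inc=0.001633, refl=0.001633·-0.142857=-0.0002; V=1.665306+0.001633+-0.000233=1.6667
k=6 src: inc=-0.000233, refl=-0.000233·0.200000=-0.0000; V=1.666939+-0.000233+-0.000047=1.6667
k=7 load: inc=-0.000047, refl=-0.000047·-0.142857=0.0000; V=1.666706+-0.000047+0.000007=1.6667

0 0 source 2.0000
1 4 load 1.7143
2 8 source 1.6571
3 12 load 1.6653
4 16 source 1.6669
5 20 load 1.6667
6 24 source 1.6667
7 28 load 1.6667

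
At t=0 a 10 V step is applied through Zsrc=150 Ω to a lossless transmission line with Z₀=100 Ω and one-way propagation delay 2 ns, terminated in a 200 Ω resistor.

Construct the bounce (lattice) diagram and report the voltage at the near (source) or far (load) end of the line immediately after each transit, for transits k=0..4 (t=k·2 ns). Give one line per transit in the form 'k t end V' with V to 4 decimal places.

0 0 source 4.0000
1 2 load 5.3333
2 4 source 5.6000
3 6 load 5.6889
4 8 source 5.7067

Γ_L=0.333333, Γ_S=0.200000; launch V₁=10·100/250=4.000000
k=0 src: V=4.0000
k=1 load: inc=4.000000, refl=4.000000·0.333333=1.3333; V=0.000000+4.000000+1.333333=5.3333
k=2 src: inc=1.333333, refl=1.333333·0.200000=0.2667; V=4.000000+1.333333+0.266667=5.6000
k=3 load: inc=0.266667, refl=0.266667·0.333333=0.0889; V=5.333333+0.266667+0.088889=5.6889
k=4 src: inc=0.088889, refl=0.088889·0.200000=0.0178; V=5.600000+0.088889+0.017778=5.7067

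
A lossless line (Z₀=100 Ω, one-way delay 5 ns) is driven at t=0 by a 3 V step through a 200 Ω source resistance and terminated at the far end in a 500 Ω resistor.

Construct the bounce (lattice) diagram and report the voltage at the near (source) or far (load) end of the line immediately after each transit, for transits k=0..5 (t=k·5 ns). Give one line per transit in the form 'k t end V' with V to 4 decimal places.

Γ_L=0.666667, Γ_S=0.333333; launch V₁=3·100/300=1.000000
k=0 src: V=1.0000
k=1 load: inc=1.000000, refl=1.000000·0.666667=0.6667; V=0.000000+1.000000+0.666667=1.6667
k=2 src: inc=0.666667, refl=0.666667·0.333333=0.2222; V=1.000000+0.666667+0.222222=1.8889
k=3 load: inc=0.222222, refl=0.222222·0.666667=0.1481; V=1.666667+0.222222+0.148148=2.0370
k=4 src: inc=0.148148, refl=0.148148·0.333333=0.0494; V=1.888889+0.148148+0.049383=2.0864
k=5 load: inc=0.049383, refl=0.049383·0.666667=0.0329; V=2.037037+0.049383+0.032922=2.1193

0 0 source 1.0000
1 5 load 1.6667
2 10 source 1.8889
3 15 load 2.0370
4 20 source 2.0864
5 25 load 2.1193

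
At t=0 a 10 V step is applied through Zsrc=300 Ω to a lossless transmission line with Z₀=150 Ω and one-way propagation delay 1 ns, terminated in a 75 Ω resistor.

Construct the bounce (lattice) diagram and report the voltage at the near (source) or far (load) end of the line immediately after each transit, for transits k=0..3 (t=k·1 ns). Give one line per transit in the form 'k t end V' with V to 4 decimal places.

0 0 source 3.3333
1 1 load 2.2222
2 2 source 1.8519
3 3 load 1.9753

Γ_L=-0.333333, Γ_S=0.333333; launch V₁=10·150/450=3.333333
k=0 src: V=3.3333
k=1 load: inc=3.333333, refl=3.333333·-0.333333=-1.1111; V=0.000000+3.333333+-1.111111=2.2222
k=2 src: inc=-1.111111, refl=-1.111111·0.333333=-0.3704; V=3.333333+-1.111111+-0.370370=1.8519
k=3 load: inc=-0.370370, refl=-0.370370·-0.333333=0.1235; V=2.222222+-0.370370+0.123457=1.9753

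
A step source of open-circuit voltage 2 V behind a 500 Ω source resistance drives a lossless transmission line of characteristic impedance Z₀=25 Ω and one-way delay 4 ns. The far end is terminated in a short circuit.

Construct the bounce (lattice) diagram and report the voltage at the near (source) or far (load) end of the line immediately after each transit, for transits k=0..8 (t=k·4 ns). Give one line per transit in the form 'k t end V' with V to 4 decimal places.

Γ_L=-1.000000, Γ_S=0.904762; launch V₁=2·25/525=0.095238
k=0 src: V=0.0952
k=1 load: inc=0.095238, refl=0.095238·-1.000000=-0.0952; V=0.000000+0.095238+-0.095238=0.0000
k=2 src: inc=-0.095238, refl=-0.095238·0.904762=-0.0862; V=0.095238+-0.095238+-0.086168=-0.0862
k=3 load: inc=-0.086168, refl=-0.086168·-1.000000=0.0862; V=0.000000+-0.086168+0.086168=0.0000
k=4 src: inc=0.086168, refl=0.086168·0.904762=0.0780; V=-0.086168+0.086168+0.077961=0.0780
k=5 load: inc=0.077961, refl=0.077961·-1.000000=-0.0780; V=0.000000+0.077961+-0.077961=0.0000
k=6 src: inc=-0.077961, refl=-0.077961·0.904762=-0.0705; V=0.077961+-0.077961+-0.070536=-0.0705
k=7 load: inc=-0.070536, refl=-0.070536·-1.000000=0.0705; V=0.000000+-0.070536+0.070536=0.0000
k=8 src: inc=0.070536, refl=0.070536·0.904762=0.0638; V=-0.070536+0.070536+0.063819=0.0638

0 0 source 0.0952
1 4 load 0.0000
2 8 source -0.0862
3 12 load 0.0000
4 16 source 0.0780
5 20 load 0.0000
6 24 source -0.0705
7 28 load 0.0000
8 32 source 0.0638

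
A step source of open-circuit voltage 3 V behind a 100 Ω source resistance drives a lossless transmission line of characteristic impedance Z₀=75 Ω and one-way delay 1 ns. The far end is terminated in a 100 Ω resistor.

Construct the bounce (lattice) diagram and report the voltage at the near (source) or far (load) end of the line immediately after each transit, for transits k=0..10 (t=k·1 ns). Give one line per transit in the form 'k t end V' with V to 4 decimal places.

Γ_L=0.142857, Γ_S=0.142857; launch V₁=3·75/175=1.285714
k=0 src: V=1.2857
k=1 load: inc=1.285714, refl=1.285714·0.142857=0.1837; V=0.000000+1.285714+0.183673=1.4694
k=2 src: inc=0.183673, refl=0.183673·0.142857=0.0262; V=1.285714+0.183673+0.026239=1.4956
k=3 load: inc=0.026239, refl=0.026239·0.142857=0.0037; V=1.469388+0.026239+0.003748=1.4994
k=4 src: inc=0.003748, refl=0.003748·0.142857=0.0005; V=1.495627+0.003748+0.000535=1.4999
k=5 load: inc=0.000535, refl=0.000535·0.142857=0.0001; V=1.499375+0.000535+0.000076=1.5000
k=6 src: inc=0.000076, refl=0.000076·0.142857=0.0000; V=1.499911+0.000076+0.000011=1.5000
k=7 load: inc=0.000011, refl=0.000011·0.142857=0.0000; V=1.499987+0.000011+0.000002=1.5000
k=8 src: inc=0.000002, refl=0.000002·0.142857=0.0000; V=1.499998+0.000002+0.000000=1.5000
k=9 load: inc=0.000000, refl=0.000000·0.142857=0.0000; V=1.500000+0.000000+0.000000=1.5000
k=10 src: inc=0.000000, refl=0.000000·0.142857=0.0000; V=1.500000+0.000000+0.000000=1.5000

0 0 source 1.2857
1 1 load 1.4694
2 2 source 1.4956
3 3 load 1.4994
4 4 source 1.4999
5 5 load 1.5000
6 6 source 1.5000
7 7 load 1.5000
8 8 source 1.5000
9 9 load 1.5000
10 10 source 1.5000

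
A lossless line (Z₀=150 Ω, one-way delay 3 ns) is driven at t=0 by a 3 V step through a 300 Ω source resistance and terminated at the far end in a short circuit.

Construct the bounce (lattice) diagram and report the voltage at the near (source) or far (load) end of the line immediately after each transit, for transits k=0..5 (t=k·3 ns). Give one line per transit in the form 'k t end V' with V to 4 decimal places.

Γ_L=-1.000000, Γ_S=0.333333; launch V₁=3·150/450=1.000000
k=0 src: V=1.0000
k=1 load: inc=1.000000, refl=1.000000·-1.000000=-1.0000; V=0.000000+1.000000+-1.000000=0.0000
k=2 src: inc=-1.000000, refl=-1.000000·0.333333=-0.3333; V=1.000000+-1.000000+-0.333333=-0.3333
k=3 load: inc=-0.333333, refl=-0.333333·-1.000000=0.3333; V=0.000000+-0.333333+0.333333=0.0000
k=4 src: inc=0.333333, refl=0.333333·0.333333=0.1111; V=-0.333333+0.333333+0.111111=0.1111
k=5 load: inc=0.111111, refl=0.111111·-1.000000=-0.1111; V=0.000000+0.111111+-0.111111=0.0000

0 0 source 1.0000
1 3 load 0.0000
2 6 source -0.3333
3 9 load 0.0000
4 12 source 0.1111
5 15 load 0.0000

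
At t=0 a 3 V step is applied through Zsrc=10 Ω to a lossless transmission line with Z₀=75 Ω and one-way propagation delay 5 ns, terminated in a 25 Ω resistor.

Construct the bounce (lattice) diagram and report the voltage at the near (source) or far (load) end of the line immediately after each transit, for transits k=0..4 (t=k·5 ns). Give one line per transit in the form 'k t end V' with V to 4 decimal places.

Γ_L=-0.500000, Γ_S=-0.764706; launch V₁=3·75/85=2.647059
k=0 src: V=2.6471
k=1 load: inc=2.647059, refl=2.647059·-0.500000=-1.3235; V=0.000000+2.647059+-1.323529=1.3235
k=2 src: inc=-1.323529, refl=-1.323529·-0.764706=1.0121; V=2.647059+-1.323529+1.012111=2.3356
k=3 load: inc=1.012111, refl=1.012111·-0.500000=-0.5061; V=1.323529+1.012111+-0.506055=1.8296
k=4 src: inc=-0.506055, refl=-0.506055·-0.764706=0.3870; V=2.335640+-0.506055+0.386984=2.2166

0 0 source 2.6471
1 5 load 1.3235
2 10 source 2.3356
3 15 load 1.8296
4 20 source 2.2166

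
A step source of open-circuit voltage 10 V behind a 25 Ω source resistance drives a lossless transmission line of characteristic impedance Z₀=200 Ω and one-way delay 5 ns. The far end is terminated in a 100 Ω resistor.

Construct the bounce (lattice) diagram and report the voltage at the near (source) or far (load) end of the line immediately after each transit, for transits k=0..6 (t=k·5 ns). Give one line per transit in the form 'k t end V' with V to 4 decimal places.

0 0 source 8.8889
1 5 load 5.9259
2 10 source 8.2305
3 15 load 7.4623
4 20 source 8.0597
5 25 load 7.8606
6 30 source 8.0155

Γ_L=-0.333333, Γ_S=-0.777778; launch V₁=10·200/225=8.888889
k=0 src: V=8.8889
k=1 load: inc=8.888889, refl=8.888889·-0.333333=-2.9630; V=0.000000+8.888889+-2.962963=5.9259
k=2 src: inc=-2.962963, refl=-2.962963·-0.777778=2.3045; V=8.888889+-2.962963+2.304527=8.2305
k=3 load: inc=2.304527, refl=2.304527·-0.333333=-0.7682; V=5.925926+2.304527+-0.768176=7.4623
k=4 src: inc=-0.768176, refl=-0.768176·-0.777778=0.5975; V=8.230453+-0.768176+0.597470=8.0597
k=5 load: inc=0.597470, refl=0.597470·-0.333333=-0.1992; V=7.462277+0.597470+-0.199157=7.8606
k=6 src: inc=-0.199157, refl=-0.199157·-0.777778=0.1549; V=8.059747+-0.199157+0.154900=8.0155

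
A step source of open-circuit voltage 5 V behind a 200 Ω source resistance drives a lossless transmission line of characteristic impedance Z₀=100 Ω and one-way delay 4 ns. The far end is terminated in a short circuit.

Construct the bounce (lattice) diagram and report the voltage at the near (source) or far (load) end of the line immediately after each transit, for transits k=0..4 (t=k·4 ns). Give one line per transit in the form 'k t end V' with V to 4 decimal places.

Γ_L=-1.000000, Γ_S=0.333333; launch V₁=5·100/300=1.666667
k=0 src: V=1.6667
k=1 load: inc=1.666667, refl=1.666667·-1.000000=-1.6667; V=0.000000+1.666667+-1.666667=0.0000
k=2 src: inc=-1.666667, refl=-1.666667·0.333333=-0.5556; V=1.666667+-1.666667+-0.555556=-0.5556
k=3 load: inc=-0.555556, refl=-0.555556·-1.000000=0.5556; V=0.000000+-0.555556+0.555556=0.0000
k=4 src: inc=0.555556, refl=0.555556·0.333333=0.1852; V=-0.555556+0.555556+0.185185=0.1852

0 0 source 1.6667
1 4 load 0.0000
2 8 source -0.5556
3 12 load 0.0000
4 16 source 0.1852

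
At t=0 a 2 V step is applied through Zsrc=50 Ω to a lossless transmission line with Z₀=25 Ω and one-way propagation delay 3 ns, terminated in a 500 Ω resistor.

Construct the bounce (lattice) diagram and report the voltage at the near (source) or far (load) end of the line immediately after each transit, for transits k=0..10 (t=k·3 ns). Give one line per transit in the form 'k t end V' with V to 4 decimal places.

Γ_L=0.904762, Γ_S=0.333333; launch V₁=2·25/75=0.666667
k=0 src: V=0.6667
k=1 load: inc=0.666667, refl=0.666667·0.904762=0.6032; V=0.000000+0.666667+0.603175=1.2698
k=2 src: inc=0.603175, refl=0.603175·0.333333=0.2011; V=0.666667+0.603175+0.201058=1.4709
k=3 load: inc=0.201058, refl=0.201058·0.904762=0.1819; V=1.269841+0.201058+0.181910=1.6528
k=4 src: inc=0.181910, refl=0.181910·0.333333=0.0606; V=1.470899+0.181910+0.060637=1.7134
k=5 load: inc=0.060637, refl=0.060637·0.904762=0.0549; V=1.652809+0.060637+0.054862=1.7683
k=6 src: inc=0.054862, refl=0.054862·0.333333=0.0183; V=1.713446+0.054862+0.018287=1.7866
k=7 load: inc=0.018287, refl=0.018287·0.904762=0.0165; V=1.768308+0.018287+0.016546=1.8031
k=8 src: inc=0.016546, refl=0.016546·0.333333=0.0055; V=1.786595+0.016546+0.005515=1.8087
k=9 load: inc=0.005515, refl=0.005515·0.904762=0.0050; V=1.803140+0.005515+0.004990=1.8136
k=10 src: inc=0.004990, refl=0.004990·0.333333=0.0017; V=1.808656+0.004990+0.001663=1.8153

0 0 source 0.6667
1 3 load 1.2698
2 6 source 1.4709
3 9 load 1.6528
4 12 source 1.7134
5 15 load 1.7683
6 18 source 1.7866
7 21 load 1.8031
8 24 source 1.8087
9 27 load 1.8136
10 30 source 1.8153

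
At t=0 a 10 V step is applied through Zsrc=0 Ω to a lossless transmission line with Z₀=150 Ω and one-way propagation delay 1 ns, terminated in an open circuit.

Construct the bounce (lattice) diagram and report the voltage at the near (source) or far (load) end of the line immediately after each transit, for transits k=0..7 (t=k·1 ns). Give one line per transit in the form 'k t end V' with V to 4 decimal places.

Γ_L=1.000000, Γ_S=-1.000000; launch V₁=10·150/150=10.000000
k=0 src: V=10.0000
k=1 load: inc=10.000000, refl=10.000000·1.000000=10.0000; V=0.000000+10.000000+10.000000=20.0000
k=2 src: inc=10.000000, refl=10.000000·-1.000000=-10.0000; V=10.000000+10.000000+-10.000000=10.0000
k=3 load: inc=-10.000000, refl=-10.000000·1.000000=-10.0000; V=20.000000+-10.000000+-10.000000=0.0000
k=4 src: inc=-10.000000, refl=-10.000000·-1.000000=10.0000; V=10.000000+-10.000000+10.000000=10.0000
k=5 load: inc=10.000000, refl=10.000000·1.000000=10.0000; V=0.000000+10.000000+10.000000=20.0000
k=6 src: inc=10.000000, refl=10.000000·-1.000000=-10.0000; V=10.000000+10.000000+-10.000000=10.0000
k=7 load: inc=-10.000000, refl=-10.000000·1.000000=-10.0000; V=20.000000+-10.000000+-10.000000=0.0000

0 0 source 10.0000
1 1 load 20.0000
2 2 source 10.0000
3 3 load 0.0000
4 4 source 10.0000
5 5 load 20.0000
6 6 source 10.0000
7 7 load 0.0000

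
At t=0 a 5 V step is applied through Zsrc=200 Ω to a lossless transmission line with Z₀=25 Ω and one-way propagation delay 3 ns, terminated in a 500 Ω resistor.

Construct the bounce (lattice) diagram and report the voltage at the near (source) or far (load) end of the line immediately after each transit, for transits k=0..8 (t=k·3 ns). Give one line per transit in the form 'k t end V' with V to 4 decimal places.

Γ_L=0.904762, Γ_S=0.777778; launch V₁=5·25/225=0.555556
k=0 src: V=0.5556
k=1 load: inc=0.555556, refl=0.555556·0.904762=0.5026; V=0.000000+0.555556+0.502646=1.0582
k=2 src: inc=0.502646, refl=0.502646·0.777778=0.3909; V=0.555556+0.502646+0.390947=1.4491
k=3 load: inc=0.390947, refl=0.390947·0.904762=0.3537; V=1.058201+0.390947+0.353714=1.8029
k=4 src: inc=0.353714, refl=0.353714·0.777778=0.2751; V=1.449148+0.353714+0.275111=2.0780
k=5 load: inc=0.275111, refl=0.275111·0.904762=0.2489; V=1.802861+0.275111+0.248910=2.3269
k=6 src: inc=0.248910, refl=0.248910·0.777778=0.1936; V=2.077972+0.248910+0.193596=2.5205
k=7 load: inc=0.193596, refl=0.193596·0.904762=0.1752; V=2.326881+0.193596+0.175159=2.6956
k=8 src: inc=0.175159, refl=0.175159·0.777778=0.1362; V=2.520477+0.175159+0.136234=2.8319

0 0 source 0.5556
1 3 load 1.0582
2 6 source 1.4491
3 9 load 1.8029
4 12 source 2.0780
5 15 load 2.3269
6 18 source 2.5205
7 21 load 2.6956
8 24 source 2.8319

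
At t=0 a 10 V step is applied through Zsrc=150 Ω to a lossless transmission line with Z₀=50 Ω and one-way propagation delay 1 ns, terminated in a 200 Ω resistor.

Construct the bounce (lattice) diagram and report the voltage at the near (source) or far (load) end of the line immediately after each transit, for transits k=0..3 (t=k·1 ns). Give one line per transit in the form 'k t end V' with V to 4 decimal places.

Γ_L=0.600000, Γ_S=0.500000; launch V₁=10·50/200=2.500000
k=0 src: V=2.5000
k=1 load: inc=2.500000, refl=2.500000·0.600000=1.5000; V=0.000000+2.500000+1.500000=4.0000
k=2 src: inc=1.500000, refl=1.500000·0.500000=0.7500; V=2.500000+1.500000+0.750000=4.7500
k=3 load: inc=0.750000, refl=0.750000·0.600000=0.4500; V=4.000000+0.750000+0.450000=5.2000

0 0 source 2.5000
1 1 load 4.0000
2 2 source 4.7500
3 3 load 5.2000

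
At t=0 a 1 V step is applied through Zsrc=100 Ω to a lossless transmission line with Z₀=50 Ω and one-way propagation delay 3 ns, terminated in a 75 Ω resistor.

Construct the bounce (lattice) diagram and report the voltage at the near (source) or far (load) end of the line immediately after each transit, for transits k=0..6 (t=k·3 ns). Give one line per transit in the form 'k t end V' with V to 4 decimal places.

0 0 source 0.3333
1 3 load 0.4000
2 6 source 0.4222
3 9 load 0.4267
4 12 source 0.4281
5 15 load 0.4284
6 18 source 0.4285

Γ_L=0.200000, Γ_S=0.333333; launch V₁=1·50/150=0.333333
k=0 src: V=0.3333
k=1 load: inc=0.333333, refl=0.333333·0.200000=0.0667; V=0.000000+0.333333+0.066667=0.4000
k=2 src: inc=0.066667, refl=0.066667·0.333333=0.0222; V=0.333333+0.066667+0.022222=0.4222
k=3 load: inc=0.022222, refl=0.022222·0.200000=0.0044; V=0.400000+0.022222+0.004444=0.4267
k=4 src: inc=0.004444, refl=0.004444·0.333333=0.0015; V=0.422222+0.004444+0.001481=0.4281
k=5 load: inc=0.001481, refl=0.001481·0.200000=0.0003; V=0.426667+0.001481+0.000296=0.4284
k=6 src: inc=0.000296, refl=0.000296·0.333333=0.0001; V=0.428148+0.000296+0.000099=0.4285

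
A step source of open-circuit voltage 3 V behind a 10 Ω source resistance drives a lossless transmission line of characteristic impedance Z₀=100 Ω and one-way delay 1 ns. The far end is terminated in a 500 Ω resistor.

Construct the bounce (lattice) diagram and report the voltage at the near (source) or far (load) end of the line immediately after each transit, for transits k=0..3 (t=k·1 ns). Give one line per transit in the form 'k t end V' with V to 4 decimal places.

0 0 source 2.7273
1 1 load 4.5455
2 2 source 3.0579
3 3 load 2.0661

Γ_L=0.666667, Γ_S=-0.818182; launch V₁=3·100/110=2.727273
k=0 src: V=2.7273
k=1 load: inc=2.727273, refl=2.727273·0.666667=1.8182; V=0.000000+2.727273+1.818182=4.5455
k=2 src: inc=1.818182, refl=1.818182·-0.818182=-1.4876; V=2.727273+1.818182+-1.487603=3.0579
k=3 load: inc=-1.487603, refl=-1.487603·0.666667=-0.9917; V=4.545455+-1.487603+-0.991736=2.0661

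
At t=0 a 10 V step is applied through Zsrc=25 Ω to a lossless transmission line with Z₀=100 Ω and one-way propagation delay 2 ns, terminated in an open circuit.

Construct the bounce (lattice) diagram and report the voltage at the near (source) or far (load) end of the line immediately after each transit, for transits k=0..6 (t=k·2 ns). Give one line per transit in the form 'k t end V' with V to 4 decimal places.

Γ_L=1.000000, Γ_S=-0.600000; launch V₁=10·100/125=8.000000
k=0 src: V=8.0000
k=1 load: inc=8.000000, refl=8.000000·1.000000=8.0000; V=0.000000+8.000000+8.000000=16.0000
k=2 src: inc=8.000000, refl=8.000000·-0.600000=-4.8000; V=8.000000+8.000000+-4.800000=11.2000
k=3 load: inc=-4.800000, refl=-4.800000·1.000000=-4.8000; V=16.000000+-4.800000+-4.800000=6.4000
k=4 src: inc=-4.800000, refl=-4.800000·-0.600000=2.8800; V=11.200000+-4.800000+2.880000=9.2800
k=5 load: inc=2.880000, refl=2.880000·1.000000=2.8800; V=6.400000+2.880000+2.880000=12.1600
k=6 src: inc=2.880000, refl=2.880000·-0.600000=-1.7280; V=9.280000+2.880000+-1.728000=10.4320

0 0 source 8.0000
1 2 load 16.0000
2 4 source 11.2000
3 6 load 6.4000
4 8 source 9.2800
5 10 load 12.1600
6 12 source 10.4320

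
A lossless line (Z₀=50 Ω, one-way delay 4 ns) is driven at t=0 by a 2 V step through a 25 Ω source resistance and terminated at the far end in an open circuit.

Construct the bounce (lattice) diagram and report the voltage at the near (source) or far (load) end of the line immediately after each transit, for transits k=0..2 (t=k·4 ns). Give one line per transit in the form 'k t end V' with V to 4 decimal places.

0 0 source 1.3333
1 4 load 2.6667
2 8 source 2.2222

Γ_L=1.000000, Γ_S=-0.333333; launch V₁=2·50/75=1.333333
k=0 src: V=1.3333
k=1 load: inc=1.333333, refl=1.333333·1.000000=1.3333; V=0.000000+1.333333+1.333333=2.6667
k=2 src: inc=1.333333, refl=1.333333·-0.333333=-0.4444; V=1.333333+1.333333+-0.444444=2.2222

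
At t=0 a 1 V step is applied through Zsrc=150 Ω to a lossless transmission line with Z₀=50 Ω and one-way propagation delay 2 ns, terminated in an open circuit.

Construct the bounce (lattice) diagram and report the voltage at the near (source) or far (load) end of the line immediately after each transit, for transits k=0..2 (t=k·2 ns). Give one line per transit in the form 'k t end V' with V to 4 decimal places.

Γ_L=1.000000, Γ_S=0.500000; launch V₁=1·50/200=0.250000
k=0 src: V=0.2500
k=1 load: inc=0.250000, refl=0.250000·1.000000=0.2500; V=0.000000+0.250000+0.250000=0.5000
k=2 src: inc=0.250000, refl=0.250000·0.500000=0.1250; V=0.250000+0.250000+0.125000=0.6250

0 0 source 0.2500
1 2 load 0.5000
2 4 source 0.6250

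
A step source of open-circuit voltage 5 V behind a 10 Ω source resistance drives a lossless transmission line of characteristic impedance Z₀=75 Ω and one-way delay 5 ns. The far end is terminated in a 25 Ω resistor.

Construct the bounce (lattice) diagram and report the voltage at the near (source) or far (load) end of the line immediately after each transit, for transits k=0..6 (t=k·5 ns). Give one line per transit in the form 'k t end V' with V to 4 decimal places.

0 0 source 4.4118
1 5 load 2.2059
2 10 source 3.8927
3 15 load 3.0493
4 20 source 3.6943
5 25 load 3.3718
6 30 source 3.6184

Γ_L=-0.500000, Γ_S=-0.764706; launch V₁=5·75/85=4.411765
k=0 src: V=4.4118
k=1 load: inc=4.411765, refl=4.411765·-0.500000=-2.2059; V=0.000000+4.411765+-2.205882=2.2059
k=2 src: inc=-2.205882, refl=-2.205882·-0.764706=1.6869; V=4.411765+-2.205882+1.686851=3.8927
k=3 load: inc=1.686851, refl=1.686851·-0.500000=-0.8434; V=2.205882+1.686851+-0.843426=3.0493
k=4 src: inc=-0.843426, refl=-0.843426·-0.764706=0.6450; V=3.892734+-0.843426+0.644973=3.6943
k=5 load: inc=0.644973, refl=0.644973·-0.500000=-0.3225; V=3.049308+0.644973+-0.322486=3.3718
k=6 src: inc=-0.322486, refl=-0.322486·-0.764706=0.2466; V=3.694280+-0.322486+0.246607=3.6184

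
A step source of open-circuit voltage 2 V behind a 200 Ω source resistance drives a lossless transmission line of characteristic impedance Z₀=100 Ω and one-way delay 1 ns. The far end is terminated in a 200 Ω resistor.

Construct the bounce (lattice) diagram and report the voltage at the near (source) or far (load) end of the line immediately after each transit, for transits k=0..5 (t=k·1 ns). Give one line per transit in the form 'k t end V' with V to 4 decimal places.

0 0 source 0.6667
1 1 load 0.8889
2 2 source 0.9630
3 3 load 0.9877
4 4 source 0.9959
5 5 load 0.9986

Γ_L=0.333333, Γ_S=0.333333; launch V₁=2·100/300=0.666667
k=0 src: V=0.6667
k=1 load: inc=0.666667, refl=0.666667·0.333333=0.2222; V=0.000000+0.666667+0.222222=0.8889
k=2 src: inc=0.222222, refl=0.222222·0.333333=0.0741; V=0.666667+0.222222+0.074074=0.9630
k=3 load: inc=0.074074, refl=0.074074·0.333333=0.0247; V=0.888889+0.074074+0.024691=0.9877
k=4 src: inc=0.024691, refl=0.024691·0.333333=0.0082; V=0.962963+0.024691+0.008230=0.9959
k=5 load: inc=0.008230, refl=0.008230·0.333333=0.0027; V=0.987654+0.008230+0.002743=0.9986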